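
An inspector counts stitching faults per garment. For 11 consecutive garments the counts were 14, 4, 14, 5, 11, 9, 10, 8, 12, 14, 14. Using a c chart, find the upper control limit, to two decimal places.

20.15

c̄ = (14 + 4 + 14 + 5 + 11 + 9 + 10 + 8 + 12 + 14 + 14) / 11 = 115 / 11 = 10.4545
UCL = c̄ + 3√c̄ = 10.4545 + 3 × √10.4545 = 10.4545 + 3 × 3.2333 = 20.1546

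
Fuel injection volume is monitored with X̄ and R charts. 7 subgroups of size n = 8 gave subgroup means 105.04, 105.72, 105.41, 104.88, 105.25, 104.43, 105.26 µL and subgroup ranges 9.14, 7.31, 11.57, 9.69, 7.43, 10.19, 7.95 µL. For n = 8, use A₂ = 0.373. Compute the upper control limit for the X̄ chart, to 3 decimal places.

X̄̄ = (105.04 + 105.72 + 105.41 + 104.88 + 105.25 + 104.43 + 105.26) / 7 = 735.9900 / 7 = 105.1414
R̄ = (9.14 + 7.31 + 11.57 + 9.69 + 7.43 + 10.19 + 7.95) / 7 = 63.2800 / 7 = 9.0400
UCL = X̄̄ + A₂·R̄ = 105.1414 + 0.373 × 9.0400 = 108.5133

108.513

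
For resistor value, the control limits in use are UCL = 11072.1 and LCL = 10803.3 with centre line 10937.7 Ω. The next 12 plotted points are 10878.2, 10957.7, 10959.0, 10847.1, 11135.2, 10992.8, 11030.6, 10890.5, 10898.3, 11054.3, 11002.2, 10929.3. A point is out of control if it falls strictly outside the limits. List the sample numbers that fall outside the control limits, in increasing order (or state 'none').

5

Compare each point to [10803.3, 11072.1]: sample 5 = 11135.2 > UCL.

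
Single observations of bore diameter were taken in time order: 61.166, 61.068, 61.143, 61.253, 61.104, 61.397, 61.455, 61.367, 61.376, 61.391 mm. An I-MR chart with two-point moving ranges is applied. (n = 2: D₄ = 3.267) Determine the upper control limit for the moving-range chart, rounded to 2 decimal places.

Moving ranges: 0.098, 0.075, 0.110, 0.149, 0.293, 0.058, 0.088, 0.009, 0.015; M̄R̄ = 0.8950 / 9 = 0.0994
UCL_MR = D₄·M̄R̄ = 3.267 × 0.0994 = 0.3249

0.32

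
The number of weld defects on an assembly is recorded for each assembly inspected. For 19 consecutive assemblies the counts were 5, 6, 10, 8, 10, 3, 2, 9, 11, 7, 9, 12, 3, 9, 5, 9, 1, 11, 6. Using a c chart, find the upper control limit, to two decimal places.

15.18

c̄ = (5 + 6 + 10 + 8 + 10 + 3 + 2 + 9 + 11 + 7 + 9 + 12 + 3 + 9 + 5 + 9 + 1 + 11 + 6) / 19 = 136 / 19 = 7.1579
UCL = c̄ + 3√c̄ = 7.1579 + 3 × √7.1579 = 7.1579 + 3 × 2.6754 = 15.1842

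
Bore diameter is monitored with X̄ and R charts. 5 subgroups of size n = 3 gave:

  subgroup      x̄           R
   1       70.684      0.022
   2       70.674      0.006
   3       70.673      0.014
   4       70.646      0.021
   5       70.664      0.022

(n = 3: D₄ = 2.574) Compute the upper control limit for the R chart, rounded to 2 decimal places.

0.04

R̄ = (0.022 + 0.006 + 0.014 + 0.021 + 0.022) / 5 = 0.0850 / 5 = 0.0170
UCL_R = D₄·R̄ = 2.574 × 0.0170 = 0.0438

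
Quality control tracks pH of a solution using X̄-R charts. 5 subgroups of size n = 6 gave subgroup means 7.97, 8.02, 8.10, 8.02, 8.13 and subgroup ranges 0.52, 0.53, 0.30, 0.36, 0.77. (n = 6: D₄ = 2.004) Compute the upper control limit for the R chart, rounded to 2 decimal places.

0.99

R̄ = (0.52 + 0.53 + 0.30 + 0.36 + 0.77) / 5 = 2.4800 / 5 = 0.4960
UCL_R = D₄·R̄ = 2.004 × 0.4960 = 0.9940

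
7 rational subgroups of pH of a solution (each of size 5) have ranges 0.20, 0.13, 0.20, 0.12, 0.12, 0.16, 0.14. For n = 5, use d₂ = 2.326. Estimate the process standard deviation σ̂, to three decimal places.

R̄ = (0.20 + 0.13 + 0.20 + 0.12 + 0.12 + 0.16 + 0.14) / 7 = 0.1529
σ̂ = R̄ / d₂ = 0.1529 / 2.326 = 0.0657

0.066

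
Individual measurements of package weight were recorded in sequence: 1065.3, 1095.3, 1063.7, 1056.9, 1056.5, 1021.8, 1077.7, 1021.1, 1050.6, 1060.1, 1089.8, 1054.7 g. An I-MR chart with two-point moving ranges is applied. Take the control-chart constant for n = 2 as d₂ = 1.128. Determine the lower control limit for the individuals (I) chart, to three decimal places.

982.137

X̄ = (1065.3 + 1095.3 + 1063.7 + 1056.9 + 1056.5 + 1021.8 + 1077.7 + 1021.1 + 1050.6 + 1060.1 + 1089.8 + 1054.7) / 12 = 1059.4583
Moving ranges: 30.0, 31.6, 6.8, 0.4, 34.7, 55.9, 56.6, 29.5, 9.5, 29.7, 35.1; M̄R̄ = 319.8000 / 11 = 29.0727
LCL = X̄ − 3·M̄R̄/d₂ = 1059.4583 − 3 × 29.0727 / 1.128 = 982.1373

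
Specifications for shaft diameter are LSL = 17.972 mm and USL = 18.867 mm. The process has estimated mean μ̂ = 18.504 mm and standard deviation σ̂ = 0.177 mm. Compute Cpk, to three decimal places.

0.684

Cpu = (USL − μ̂) / (3σ̂) = (18.867 − 18.504) / (3 × 0.177) = 0.6836; Cpl = (μ̂ − LSL) / (3σ̂) = (18.504 − 17.972) / (3 × 0.177) = 1.0019; Cpk = min(Cpu, Cpl) = 0.6836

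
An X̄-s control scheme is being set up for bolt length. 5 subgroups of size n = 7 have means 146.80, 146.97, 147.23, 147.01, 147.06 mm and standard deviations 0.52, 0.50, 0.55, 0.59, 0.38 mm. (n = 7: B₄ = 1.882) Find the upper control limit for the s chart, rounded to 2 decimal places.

0.96

s̄ = (0.52 + 0.50 + 0.55 + 0.59 + 0.38) / 5 = 0.5080
UCL_s = B₄·s̄ = 1.882 × 0.5080 = 0.9561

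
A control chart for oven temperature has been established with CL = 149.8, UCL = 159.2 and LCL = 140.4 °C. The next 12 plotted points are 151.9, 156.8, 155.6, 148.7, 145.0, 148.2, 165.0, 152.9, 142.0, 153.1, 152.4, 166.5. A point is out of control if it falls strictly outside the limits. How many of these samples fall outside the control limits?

Compare each point to [140.4, 159.2]: sample 7 = 165.0 > UCL; sample 12 = 166.5 > UCL.

2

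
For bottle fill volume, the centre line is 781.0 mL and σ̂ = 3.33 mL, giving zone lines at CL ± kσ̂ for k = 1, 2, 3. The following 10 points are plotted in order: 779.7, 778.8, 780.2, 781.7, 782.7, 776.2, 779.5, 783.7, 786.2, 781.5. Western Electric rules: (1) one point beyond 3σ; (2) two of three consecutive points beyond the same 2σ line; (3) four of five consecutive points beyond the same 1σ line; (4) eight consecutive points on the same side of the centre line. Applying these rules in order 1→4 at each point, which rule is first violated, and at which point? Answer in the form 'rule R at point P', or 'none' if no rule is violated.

Zone of each point (C = within 1σ̂, B = 1σ̂–2σ̂, A = 2σ̂–3σ̂, * = beyond 3σ̂; sign = side of CL): 1:-C, 2:-C, 3:-C, 4:+C, 5:+C, 6:-B, 7:-C, 8:+C, 9:+B, 10:+C
No rule fires across all 10 points.

none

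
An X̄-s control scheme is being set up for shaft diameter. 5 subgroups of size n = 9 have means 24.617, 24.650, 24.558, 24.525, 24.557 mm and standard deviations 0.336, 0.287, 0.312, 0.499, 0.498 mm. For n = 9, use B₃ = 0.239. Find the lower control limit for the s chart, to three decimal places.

s̄ = (0.336 + 0.287 + 0.312 + 0.499 + 0.498) / 5 = 0.3864
LCL_s = B₃·s̄ = 0.239 × 0.3864 = 0.0923

0.092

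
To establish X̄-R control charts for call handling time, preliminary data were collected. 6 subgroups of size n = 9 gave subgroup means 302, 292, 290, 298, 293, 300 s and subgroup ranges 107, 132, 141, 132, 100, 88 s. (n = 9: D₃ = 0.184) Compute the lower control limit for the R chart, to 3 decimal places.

21.467

R̄ = (107 + 132 + 141 + 132 + 100 + 88) / 6 = 700.0000 / 6 = 116.6667
LCL_R = D₃·R̄ = 0.184 × 116.6667 = 21.4667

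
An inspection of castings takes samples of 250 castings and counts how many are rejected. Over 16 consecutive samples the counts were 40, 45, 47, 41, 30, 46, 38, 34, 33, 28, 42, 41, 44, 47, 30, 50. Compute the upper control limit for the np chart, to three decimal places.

p̄ = Σdᵢ / (k·n) = 636 / (16 × 250) = 0.15900
UCL = np̄ + 3·√(np̄(1−p̄)) = 39.7500 + 3 × √(39.7500×0.84100) = 39.7500 + 3 × 5.7818 = 57.0955

57.096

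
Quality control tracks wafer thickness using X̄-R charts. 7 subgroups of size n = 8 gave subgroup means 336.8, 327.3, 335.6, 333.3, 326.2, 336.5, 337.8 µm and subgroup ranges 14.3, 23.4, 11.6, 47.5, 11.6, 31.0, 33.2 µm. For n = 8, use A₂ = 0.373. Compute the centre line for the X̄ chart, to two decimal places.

X̄̄ = (336.8 + 327.3 + 335.6 + 333.3 + 326.2 + 336.5 + 337.8) / 7 = 2333.5000 / 7 = 333.3571
CL = X̄̄ = 333.3571

333.36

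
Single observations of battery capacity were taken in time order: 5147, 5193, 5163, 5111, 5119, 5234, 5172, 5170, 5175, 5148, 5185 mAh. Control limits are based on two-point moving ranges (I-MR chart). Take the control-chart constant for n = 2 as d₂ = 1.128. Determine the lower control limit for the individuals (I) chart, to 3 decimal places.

X̄ = (5147 + 5193 + 5163 + 5111 + 5119 + 5234 + 5172 + 5170 + 5175 + 5148 + 5185) / 11 = 5165.1818
Moving ranges: 46, 30, 52, 8, 115, 62, 2, 5, 27, 37; M̄R̄ = 384.0000 / 10 = 38.4000
LCL = X̄ − 3·M̄R̄/d₂ = 5165.1818 − 3 × 38.4000 / 1.128 = 5063.0542

5063.054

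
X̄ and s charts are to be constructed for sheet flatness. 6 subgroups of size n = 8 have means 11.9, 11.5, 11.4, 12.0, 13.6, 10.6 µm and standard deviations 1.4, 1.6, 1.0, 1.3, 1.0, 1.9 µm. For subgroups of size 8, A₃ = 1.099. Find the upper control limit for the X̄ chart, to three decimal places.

13.335

X̄̄ = (11.9 + 11.5 + 11.4 + 12.0 + 13.6 + 10.6) / 6 = 11.8333
s̄ = (1.4 + 1.6 + 1.0 + 1.3 + 1.0 + 1.9) / 6 = 1.3667
UCL = X̄̄ + A₃·s̄ = 11.8333 + 1.099 × 1.3667 = 13.3353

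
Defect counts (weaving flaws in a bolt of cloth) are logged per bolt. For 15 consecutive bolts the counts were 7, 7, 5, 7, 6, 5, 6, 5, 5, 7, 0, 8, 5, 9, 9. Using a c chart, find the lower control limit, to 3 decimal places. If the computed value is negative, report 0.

0.000

c̄ = (7 + 7 + 5 + 7 + 6 + 5 + 6 + 5 + 5 + 7 + 0 + 8 + 5 + 9 + 9) / 15 = 91 / 15 = 6.0667
LCL = c̄ − 3√c̄ = 6.0667 − 3 × 2.4631 = -1.3225 → 0 (cannot be negative)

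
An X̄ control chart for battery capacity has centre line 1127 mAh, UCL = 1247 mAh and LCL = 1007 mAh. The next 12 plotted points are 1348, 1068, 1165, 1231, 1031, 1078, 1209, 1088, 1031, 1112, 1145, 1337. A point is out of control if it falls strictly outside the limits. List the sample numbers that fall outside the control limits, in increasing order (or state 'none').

1, 12

Compare each point to [1007, 1247]: sample 1 = 1348 > UCL; sample 12 = 1337 > UCL.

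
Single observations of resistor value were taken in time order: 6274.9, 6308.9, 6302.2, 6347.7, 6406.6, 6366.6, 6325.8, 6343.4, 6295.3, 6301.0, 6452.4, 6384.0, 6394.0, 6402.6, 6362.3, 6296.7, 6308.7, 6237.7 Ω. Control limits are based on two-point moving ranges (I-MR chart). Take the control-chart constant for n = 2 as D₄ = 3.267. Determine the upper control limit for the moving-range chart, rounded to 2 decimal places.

Moving ranges: 34.0, 6.7, 45.5, 58.9, 40.0, 40.8, 17.6, 48.1, 5.7, 151.4, 68.4, 10.0, 8.6, 40.3, 65.6, 12.0, 71.0; M̄R̄ = 724.6000 / 17 = 42.6235
UCL_MR = D₄·M̄R̄ = 3.267 × 42.6235 = 139.2511

139.25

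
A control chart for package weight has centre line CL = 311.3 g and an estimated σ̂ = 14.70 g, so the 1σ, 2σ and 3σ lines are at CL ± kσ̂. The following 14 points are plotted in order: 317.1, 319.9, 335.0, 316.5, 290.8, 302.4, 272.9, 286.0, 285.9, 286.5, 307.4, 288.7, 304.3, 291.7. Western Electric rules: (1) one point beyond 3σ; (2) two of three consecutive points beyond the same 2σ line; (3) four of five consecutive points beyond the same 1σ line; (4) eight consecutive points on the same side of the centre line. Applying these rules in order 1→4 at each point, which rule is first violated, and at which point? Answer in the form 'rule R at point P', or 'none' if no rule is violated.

rule 3 at point 9

Zone of each point (C = within 1σ̂, B = 1σ̂–2σ̂, A = 2σ̂–3σ̂, * = beyond 3σ̂; sign = side of CL): 1:+C, 2:+C, 3:+B, 4:+C, 5:-B, 6:-C, 7:-A, 8:-B, 9:-B, 10:-B, 11:-C, 12:-B, 13:-C, 14:-B
Rule 3 (four of five consecutive points beyond the same 1σ limit) is satisfied at point 9.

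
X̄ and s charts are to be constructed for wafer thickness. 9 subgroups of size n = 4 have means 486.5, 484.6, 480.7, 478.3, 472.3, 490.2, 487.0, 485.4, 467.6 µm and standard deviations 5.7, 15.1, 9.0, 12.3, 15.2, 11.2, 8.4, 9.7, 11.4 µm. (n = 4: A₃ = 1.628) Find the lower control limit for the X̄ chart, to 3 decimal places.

X̄̄ = (486.5 + 484.6 + 480.7 + 478.3 + 472.3 + 490.2 + 487.0 + 485.4 + 467.6) / 9 = 481.4000
s̄ = (5.7 + 15.1 + 9.0 + 12.3 + 15.2 + 11.2 + 8.4 + 9.7 + 11.4) / 9 = 10.8889
LCL = X̄̄ − A₃·s̄ = 481.4000 − 1.628 × 10.8889 = 463.6729

463.673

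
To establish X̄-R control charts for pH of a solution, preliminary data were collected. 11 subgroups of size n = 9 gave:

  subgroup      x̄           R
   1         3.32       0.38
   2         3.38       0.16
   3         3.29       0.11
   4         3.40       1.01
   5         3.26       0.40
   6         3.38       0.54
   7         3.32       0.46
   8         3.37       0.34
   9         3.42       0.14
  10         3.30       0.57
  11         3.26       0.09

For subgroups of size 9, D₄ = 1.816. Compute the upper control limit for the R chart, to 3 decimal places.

R̄ = (0.38 + 0.16 + 0.11 + 1.01 + 0.40 + 0.54 + 0.46 + 0.34 + 0.14 + 0.57 + 0.09) / 11 = 4.2000 / 11 = 0.3818
UCL_R = D₄·R̄ = 1.816 × 0.3818 = 0.6934

0.693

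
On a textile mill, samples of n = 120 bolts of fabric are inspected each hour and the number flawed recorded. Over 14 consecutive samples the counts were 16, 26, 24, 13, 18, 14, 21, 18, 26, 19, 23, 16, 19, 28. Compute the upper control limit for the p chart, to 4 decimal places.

p̄ = Σdᵢ / (k·n) = 281 / (14 × 120) = 0.16726
UCL = p̄ + 3·√(p̄(1−p̄)/n) = 0.16726 + 3 × √(0.16726×0.83274/120) = 0.16726 + 3 × 0.03407 = 0.26947

0.2695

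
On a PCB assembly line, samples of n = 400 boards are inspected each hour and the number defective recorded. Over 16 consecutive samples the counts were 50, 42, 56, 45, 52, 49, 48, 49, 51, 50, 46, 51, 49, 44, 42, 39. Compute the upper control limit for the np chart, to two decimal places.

p̄ = Σdᵢ / (k·n) = 763 / (16 × 400) = 0.11922
UCL = np̄ + 3·√(np̄(1−p̄)) = 47.6875 + 3 × √(47.6875×0.88078) = 47.6875 + 3 × 6.4809 = 67.1302

67.13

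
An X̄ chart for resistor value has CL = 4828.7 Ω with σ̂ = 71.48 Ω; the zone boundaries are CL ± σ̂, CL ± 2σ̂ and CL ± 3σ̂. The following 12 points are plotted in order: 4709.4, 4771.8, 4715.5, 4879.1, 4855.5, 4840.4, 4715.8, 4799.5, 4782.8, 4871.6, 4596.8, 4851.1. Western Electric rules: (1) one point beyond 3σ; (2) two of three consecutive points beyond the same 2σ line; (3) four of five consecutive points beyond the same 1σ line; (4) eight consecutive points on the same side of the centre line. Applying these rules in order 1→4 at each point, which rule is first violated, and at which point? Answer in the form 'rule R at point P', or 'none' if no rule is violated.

Zone of each point (C = within 1σ̂, B = 1σ̂–2σ̂, A = 2σ̂–3σ̂, * = beyond 3σ̂; sign = side of CL): 1:-B, 2:-C, 3:-B, 4:+C, 5:+C, 6:+C, 7:-B, 8:-C, 9:-C, 10:+C, 11:-*, 12:+C
Rule 1 (one point beyond the 3σ limits) is satisfied at point 11.

rule 1 at point 11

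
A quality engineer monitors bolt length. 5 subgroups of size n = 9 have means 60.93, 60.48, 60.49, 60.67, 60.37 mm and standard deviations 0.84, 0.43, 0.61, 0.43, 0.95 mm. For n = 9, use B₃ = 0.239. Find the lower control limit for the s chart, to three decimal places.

s̄ = (0.84 + 0.43 + 0.61 + 0.43 + 0.95) / 5 = 0.6520
LCL_s = B₃·s̄ = 0.239 × 0.6520 = 0.1558

0.156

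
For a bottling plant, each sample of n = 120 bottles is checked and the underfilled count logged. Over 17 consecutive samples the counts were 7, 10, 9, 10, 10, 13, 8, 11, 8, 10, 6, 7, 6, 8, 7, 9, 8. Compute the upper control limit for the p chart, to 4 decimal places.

0.1429

p̄ = Σdᵢ / (k·n) = 147 / (17 × 120) = 0.07206
UCL = p̄ + 3·√(p̄(1−p̄)/n) = 0.07206 + 3 × √(0.07206×0.92794/120) = 0.07206 + 3 × 0.02361 = 0.14288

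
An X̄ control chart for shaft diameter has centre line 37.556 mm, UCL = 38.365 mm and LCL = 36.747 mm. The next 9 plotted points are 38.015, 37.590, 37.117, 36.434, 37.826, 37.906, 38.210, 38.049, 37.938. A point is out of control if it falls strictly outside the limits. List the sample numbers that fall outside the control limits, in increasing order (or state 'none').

4

Compare each point to [36.747, 38.365]: sample 4 = 36.434 < LCL.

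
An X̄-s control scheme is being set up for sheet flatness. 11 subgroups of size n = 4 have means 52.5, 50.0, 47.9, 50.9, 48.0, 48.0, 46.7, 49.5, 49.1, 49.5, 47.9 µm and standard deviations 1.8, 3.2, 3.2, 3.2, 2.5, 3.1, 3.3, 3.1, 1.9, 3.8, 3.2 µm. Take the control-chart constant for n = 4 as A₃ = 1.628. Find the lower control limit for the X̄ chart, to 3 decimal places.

44.311

X̄̄ = (52.5 + 50.0 + 47.9 + 50.9 + 48.0 + 48.0 + 46.7 + 49.5 + 49.1 + 49.5 + 47.9) / 11 = 49.0909
s̄ = (1.8 + 3.2 + 3.2 + 3.2 + 2.5 + 3.1 + 3.3 + 3.1 + 1.9 + 3.8 + 3.2) / 11 = 2.9364
LCL = X̄̄ − A₃·s̄ = 49.0909 − 1.628 × 2.9364 = 44.3105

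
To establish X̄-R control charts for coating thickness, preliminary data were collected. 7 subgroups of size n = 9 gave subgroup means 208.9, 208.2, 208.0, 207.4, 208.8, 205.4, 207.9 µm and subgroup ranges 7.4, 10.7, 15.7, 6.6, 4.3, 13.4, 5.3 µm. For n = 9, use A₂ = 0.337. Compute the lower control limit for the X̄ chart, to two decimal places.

204.75

X̄̄ = (208.9 + 208.2 + 208.0 + 207.4 + 208.8 + 205.4 + 207.9) / 7 = 1454.6000 / 7 = 207.8000
R̄ = (7.4 + 10.7 + 15.7 + 6.6 + 4.3 + 13.4 + 5.3) / 7 = 63.4000 / 7 = 9.0571
LCL = X̄̄ − A₂·R̄ = 207.8000 − 0.337 × 9.0571 = 204.7477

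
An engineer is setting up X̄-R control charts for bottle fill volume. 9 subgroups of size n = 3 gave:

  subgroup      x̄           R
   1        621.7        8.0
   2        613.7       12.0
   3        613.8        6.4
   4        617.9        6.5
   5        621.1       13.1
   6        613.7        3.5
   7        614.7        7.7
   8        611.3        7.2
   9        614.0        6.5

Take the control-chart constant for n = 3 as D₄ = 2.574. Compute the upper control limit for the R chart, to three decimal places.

20.277

R̄ = (8.0 + 12.0 + 6.4 + 6.5 + 13.1 + 3.5 + 7.7 + 7.2 + 6.5) / 9 = 70.9000 / 9 = 7.8778
UCL_R = D₄·R̄ = 2.574 × 7.8778 = 20.2774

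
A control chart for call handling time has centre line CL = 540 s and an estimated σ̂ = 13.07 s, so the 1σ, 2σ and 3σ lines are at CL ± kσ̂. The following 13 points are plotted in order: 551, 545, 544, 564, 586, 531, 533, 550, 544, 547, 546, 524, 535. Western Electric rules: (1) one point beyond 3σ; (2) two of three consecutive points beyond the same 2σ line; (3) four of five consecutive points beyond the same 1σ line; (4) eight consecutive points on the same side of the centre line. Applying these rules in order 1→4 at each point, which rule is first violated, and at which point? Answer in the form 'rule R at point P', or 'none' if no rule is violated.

Zone of each point (C = within 1σ̂, B = 1σ̂–2σ̂, A = 2σ̂–3σ̂, * = beyond 3σ̂; sign = side of CL): 1:+C, 2:+C, 3:+C, 4:+B, 5:+*, 6:-C, 7:-C, 8:+C, 9:+C, 10:+C, 11:+C, 12:-B, 13:-C
Rule 1 (one point beyond the 3σ limits) is satisfied at point 5.

rule 1 at point 5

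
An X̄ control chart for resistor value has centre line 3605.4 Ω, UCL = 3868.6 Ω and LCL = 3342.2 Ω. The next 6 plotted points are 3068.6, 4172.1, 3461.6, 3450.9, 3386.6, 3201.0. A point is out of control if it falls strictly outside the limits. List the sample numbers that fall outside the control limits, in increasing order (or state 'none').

1, 2, 6

Compare each point to [3342.2, 3868.6]: sample 1 = 3068.6 < LCL; sample 2 = 4172.1 > UCL; sample 6 = 3201.0 < LCL.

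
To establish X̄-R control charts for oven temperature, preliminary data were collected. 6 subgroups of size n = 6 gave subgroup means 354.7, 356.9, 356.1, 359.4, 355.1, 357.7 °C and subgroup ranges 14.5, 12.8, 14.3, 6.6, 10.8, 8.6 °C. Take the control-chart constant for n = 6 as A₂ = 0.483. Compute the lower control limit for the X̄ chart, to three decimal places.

X̄̄ = (354.7 + 356.9 + 356.1 + 359.4 + 355.1 + 357.7) / 6 = 2139.9000 / 6 = 356.6500
R̄ = (14.5 + 12.8 + 14.3 + 6.6 + 10.8 + 8.6) / 6 = 67.6000 / 6 = 11.2667
LCL = X̄̄ − A₂·R̄ = 356.6500 − 0.483 × 11.2667 = 351.2082

351.208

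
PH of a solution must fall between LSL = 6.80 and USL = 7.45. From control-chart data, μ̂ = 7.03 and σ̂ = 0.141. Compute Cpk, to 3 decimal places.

Cpu = (USL − μ̂) / (3σ̂) = (7.45 − 7.03) / (3 × 0.141) = 0.9929; Cpl = (μ̂ − LSL) / (3σ̂) = (7.03 − 6.80) / (3 × 0.141) = 0.5437; Cpk = min(Cpu, Cpl) = 0.5437

0.544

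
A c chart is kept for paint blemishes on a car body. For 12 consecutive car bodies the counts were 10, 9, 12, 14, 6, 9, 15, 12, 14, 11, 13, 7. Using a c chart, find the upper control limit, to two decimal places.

20.95

c̄ = (10 + 9 + 12 + 14 + 6 + 9 + 15 + 12 + 14 + 11 + 13 + 7) / 12 = 132 / 12 = 11.0000
UCL = c̄ + 3√c̄ = 11.0000 + 3 × √11.0000 = 11.0000 + 3 × 3.3166 = 20.9499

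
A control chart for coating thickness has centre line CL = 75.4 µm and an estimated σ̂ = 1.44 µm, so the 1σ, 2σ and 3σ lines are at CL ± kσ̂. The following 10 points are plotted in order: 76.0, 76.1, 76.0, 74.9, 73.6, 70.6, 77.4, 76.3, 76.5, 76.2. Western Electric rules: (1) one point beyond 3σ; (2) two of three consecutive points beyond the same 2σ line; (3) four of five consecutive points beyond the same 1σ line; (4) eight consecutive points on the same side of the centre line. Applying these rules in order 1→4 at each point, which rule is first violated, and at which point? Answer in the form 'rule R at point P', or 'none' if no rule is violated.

Zone of each point (C = within 1σ̂, B = 1σ̂–2σ̂, A = 2σ̂–3σ̂, * = beyond 3σ̂; sign = side of CL): 1:+C, 2:+C, 3:+C, 4:-C, 5:-B, 6:-*, 7:+B, 8:+C, 9:+C, 10:+C
Rule 1 (one point beyond the 3σ limits) is satisfied at point 6.

rule 1 at point 6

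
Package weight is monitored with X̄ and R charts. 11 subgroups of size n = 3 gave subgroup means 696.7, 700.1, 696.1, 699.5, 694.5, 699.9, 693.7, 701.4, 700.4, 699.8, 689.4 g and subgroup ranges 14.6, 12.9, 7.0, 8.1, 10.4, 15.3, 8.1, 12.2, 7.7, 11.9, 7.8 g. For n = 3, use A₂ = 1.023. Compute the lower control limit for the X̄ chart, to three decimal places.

X̄̄ = (696.7 + 700.1 + 696.1 + 699.5 + 694.5 + 699.9 + 693.7 + 701.4 + 700.4 + 699.8 + 689.4) / 11 = 7671.5000 / 11 = 697.4091
R̄ = (14.6 + 12.9 + 7.0 + 8.1 + 10.4 + 15.3 + 8.1 + 12.2 + 7.7 + 11.9 + 7.8) / 11 = 116.0000 / 11 = 10.5455
LCL = X̄̄ − A₂·R̄ = 697.4091 − 1.023 × 10.5455 = 686.6211

686.621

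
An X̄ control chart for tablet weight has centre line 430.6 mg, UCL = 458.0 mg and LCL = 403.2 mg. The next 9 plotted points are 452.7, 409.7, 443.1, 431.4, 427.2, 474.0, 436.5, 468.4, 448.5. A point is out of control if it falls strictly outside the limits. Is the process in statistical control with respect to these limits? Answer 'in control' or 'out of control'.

out of control

Compare each point to [403.2, 458.0]: sample 6 = 474.0 > UCL; sample 8 = 468.4 > UCL.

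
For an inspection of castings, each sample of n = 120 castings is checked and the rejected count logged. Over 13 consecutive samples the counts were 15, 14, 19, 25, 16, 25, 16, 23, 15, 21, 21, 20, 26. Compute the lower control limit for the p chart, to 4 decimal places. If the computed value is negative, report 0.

0.0627

p̄ = Σdᵢ / (k·n) = 256 / (13 × 120) = 0.16410
LCL = p̄ − 3·√(p̄(1−p̄)/n) = 0.16410 − 3 × 0.03381 = 0.06267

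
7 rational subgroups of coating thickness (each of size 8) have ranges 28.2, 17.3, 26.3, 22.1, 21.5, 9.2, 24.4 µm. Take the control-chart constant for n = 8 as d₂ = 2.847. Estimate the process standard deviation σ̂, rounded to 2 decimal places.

R̄ = (28.2 + 17.3 + 26.3 + 22.1 + 21.5 + 9.2 + 24.4) / 7 = 21.2857
σ̂ = R̄ / d₂ = 21.2857 / 2.847 = 7.4765

7.48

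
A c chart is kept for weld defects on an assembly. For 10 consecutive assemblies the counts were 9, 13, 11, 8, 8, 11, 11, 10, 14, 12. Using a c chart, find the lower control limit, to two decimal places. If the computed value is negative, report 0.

0.89

c̄ = (9 + 13 + 11 + 8 + 8 + 11 + 11 + 10 + 14 + 12) / 10 = 107 / 10 = 10.7000
LCL = c̄ − 3√c̄ = 10.7000 − 3 × 3.2711 = 0.8867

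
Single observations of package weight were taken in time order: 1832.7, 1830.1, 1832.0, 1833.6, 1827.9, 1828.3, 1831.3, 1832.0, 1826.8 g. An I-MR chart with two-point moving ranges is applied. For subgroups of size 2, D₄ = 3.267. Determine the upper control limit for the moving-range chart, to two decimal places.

Moving ranges: 2.6, 1.9, 1.6, 5.7, 0.4, 3.0, 0.7, 5.2; M̄R̄ = 21.1000 / 8 = 2.6375
UCL_MR = D₄·M̄R̄ = 3.267 × 2.6375 = 8.6167

8.62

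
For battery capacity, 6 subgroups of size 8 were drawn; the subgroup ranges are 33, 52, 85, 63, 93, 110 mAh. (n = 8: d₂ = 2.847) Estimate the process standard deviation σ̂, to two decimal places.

R̄ = (33 + 52 + 85 + 63 + 93 + 110) / 6 = 72.6667
σ̂ = R̄ / d₂ = 72.6667 / 2.847 = 25.5239

25.52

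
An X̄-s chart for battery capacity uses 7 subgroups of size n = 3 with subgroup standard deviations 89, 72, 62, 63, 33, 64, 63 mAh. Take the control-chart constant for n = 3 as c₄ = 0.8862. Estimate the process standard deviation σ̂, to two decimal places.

s̄ = (89 + 72 + 62 + 63 + 33 + 64 + 63) / 7 = 63.7143
σ̂ = s̄ / c₄ = 63.7143 / 0.8862 = 71.8961

71.90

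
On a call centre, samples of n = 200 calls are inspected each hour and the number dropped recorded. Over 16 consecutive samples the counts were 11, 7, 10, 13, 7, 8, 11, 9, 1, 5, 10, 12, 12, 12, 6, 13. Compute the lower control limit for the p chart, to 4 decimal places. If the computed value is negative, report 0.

0.0015

p̄ = Σdᵢ / (k·n) = 147 / (16 × 200) = 0.04594
LCL = p̄ − 3·√(p̄(1−p̄)/n) = 0.04594 − 3 × 0.01480 = 0.00153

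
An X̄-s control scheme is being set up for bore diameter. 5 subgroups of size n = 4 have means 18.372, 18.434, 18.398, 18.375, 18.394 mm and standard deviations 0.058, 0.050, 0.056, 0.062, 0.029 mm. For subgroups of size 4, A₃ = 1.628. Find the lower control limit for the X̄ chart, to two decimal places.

X̄̄ = (18.372 + 18.434 + 18.398 + 18.375 + 18.394) / 5 = 18.3946
s̄ = (0.058 + 0.050 + 0.056 + 0.062 + 0.029) / 5 = 0.0510
LCL = X̄̄ − A₃·s̄ = 18.3946 − 1.628 × 0.0510 = 18.3116

18.31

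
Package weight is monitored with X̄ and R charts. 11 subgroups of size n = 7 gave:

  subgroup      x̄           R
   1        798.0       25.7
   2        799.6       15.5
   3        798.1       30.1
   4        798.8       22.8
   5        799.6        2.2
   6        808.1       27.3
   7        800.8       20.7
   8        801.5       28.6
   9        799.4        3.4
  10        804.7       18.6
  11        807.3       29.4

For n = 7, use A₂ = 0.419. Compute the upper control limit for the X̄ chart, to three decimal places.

X̄̄ = (798.0 + 799.6 + 798.1 + 798.8 + 799.6 + 808.1 + 800.8 + 801.5 + 799.4 + 804.7 + 807.3) / 11 = 8815.9000 / 11 = 801.4455
R̄ = (25.7 + 15.5 + 30.1 + 22.8 + 2.2 + 27.3 + 20.7 + 28.6 + 3.4 + 18.6 + 29.4) / 11 = 224.3000 / 11 = 20.3909
UCL = X̄̄ + A₂·R̄ = 801.4455 + 0.419 × 20.3909 = 809.9892

809.989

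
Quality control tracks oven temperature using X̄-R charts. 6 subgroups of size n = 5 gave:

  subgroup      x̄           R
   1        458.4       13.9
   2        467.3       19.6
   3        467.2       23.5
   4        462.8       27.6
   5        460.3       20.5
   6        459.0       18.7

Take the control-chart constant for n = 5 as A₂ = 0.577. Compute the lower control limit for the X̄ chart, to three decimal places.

450.595

X̄̄ = (458.4 + 467.3 + 467.2 + 462.8 + 460.3 + 459.0) / 6 = 2775.0000 / 6 = 462.5000
R̄ = (13.9 + 19.6 + 23.5 + 27.6 + 20.5 + 18.7) / 6 = 123.8000 / 6 = 20.6333
LCL = X̄̄ − A₂·R̄ = 462.5000 − 0.577 × 20.6333 = 450.5946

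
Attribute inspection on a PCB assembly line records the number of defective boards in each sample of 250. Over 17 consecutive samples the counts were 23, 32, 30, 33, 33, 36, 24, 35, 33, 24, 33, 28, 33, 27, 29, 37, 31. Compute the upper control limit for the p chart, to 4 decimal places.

p̄ = Σdᵢ / (k·n) = 521 / (17 × 250) = 0.12259
UCL = p̄ + 3·√(p̄(1−p̄)/n) = 0.12259 + 3 × √(0.12259×0.87741/250) = 0.12259 + 3 × 0.02074 = 0.18482

0.1848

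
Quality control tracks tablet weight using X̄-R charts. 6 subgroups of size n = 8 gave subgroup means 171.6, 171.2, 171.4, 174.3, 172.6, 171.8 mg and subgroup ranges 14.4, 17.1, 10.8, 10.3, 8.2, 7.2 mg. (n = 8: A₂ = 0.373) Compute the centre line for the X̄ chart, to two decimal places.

X̄̄ = (171.6 + 171.2 + 171.4 + 174.3 + 172.6 + 171.8) / 6 = 1032.9000 / 6 = 172.1500
CL = X̄̄ = 172.1500

172.15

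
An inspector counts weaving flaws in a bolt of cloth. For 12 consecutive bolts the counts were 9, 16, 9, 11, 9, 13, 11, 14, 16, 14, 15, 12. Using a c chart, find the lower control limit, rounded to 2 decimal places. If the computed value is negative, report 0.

c̄ = (9 + 16 + 9 + 11 + 9 + 13 + 11 + 14 + 16 + 14 + 15 + 12) / 12 = 149 / 12 = 12.4167
LCL = c̄ − 3√c̄ = 12.4167 − 3 × 3.5237 = 1.8455

1.85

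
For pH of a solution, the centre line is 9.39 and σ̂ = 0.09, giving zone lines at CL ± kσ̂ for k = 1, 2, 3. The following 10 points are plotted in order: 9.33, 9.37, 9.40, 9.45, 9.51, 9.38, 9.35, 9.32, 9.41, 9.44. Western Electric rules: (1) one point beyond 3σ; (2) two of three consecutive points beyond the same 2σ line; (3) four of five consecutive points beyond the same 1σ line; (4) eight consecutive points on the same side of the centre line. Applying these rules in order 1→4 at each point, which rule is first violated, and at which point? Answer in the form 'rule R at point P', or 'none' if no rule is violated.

none

Zone of each point (C = within 1σ̂, B = 1σ̂–2σ̂, A = 2σ̂–3σ̂, * = beyond 3σ̂; sign = side of CL): 1:-C, 2:-C, 3:+C, 4:+C, 5:+B, 6:-C, 7:-C, 8:-C, 9:+C, 10:+C
No rule fires across all 10 points.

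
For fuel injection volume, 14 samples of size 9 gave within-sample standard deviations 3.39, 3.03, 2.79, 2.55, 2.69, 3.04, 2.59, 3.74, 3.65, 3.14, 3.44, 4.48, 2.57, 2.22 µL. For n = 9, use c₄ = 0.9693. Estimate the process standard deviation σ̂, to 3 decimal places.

s̄ = (3.39 + 3.03 + 2.79 + 2.55 + 2.69 + 3.04 + 2.59 + 3.74 + 3.65 + 3.14 + 3.44 + 4.48 + 2.57 + 2.22) / 14 = 3.0943
σ̂ = s̄ / c₄ = 3.0943 / 0.9693 = 3.1923

3.192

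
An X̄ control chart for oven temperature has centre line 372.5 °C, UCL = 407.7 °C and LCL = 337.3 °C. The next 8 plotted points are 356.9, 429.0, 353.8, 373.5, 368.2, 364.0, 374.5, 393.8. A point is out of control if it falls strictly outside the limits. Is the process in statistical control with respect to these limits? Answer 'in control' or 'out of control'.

out of control

Compare each point to [337.3, 407.7]: sample 2 = 429.0 > UCL.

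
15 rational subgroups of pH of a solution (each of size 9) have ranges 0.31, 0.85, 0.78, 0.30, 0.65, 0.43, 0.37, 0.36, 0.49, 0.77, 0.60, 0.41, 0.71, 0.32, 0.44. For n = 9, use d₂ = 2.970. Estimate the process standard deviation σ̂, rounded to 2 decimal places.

R̄ = (0.31 + 0.85 + 0.78 + 0.30 + 0.65 + 0.43 + 0.37 + 0.36 + 0.49 + 0.77 + 0.60 + 0.41 + 0.71 + 0.32 + 0.44) / 15 = 0.5193
σ̂ = R̄ / d₂ = 0.5193 / 2.970 = 0.1749

0.17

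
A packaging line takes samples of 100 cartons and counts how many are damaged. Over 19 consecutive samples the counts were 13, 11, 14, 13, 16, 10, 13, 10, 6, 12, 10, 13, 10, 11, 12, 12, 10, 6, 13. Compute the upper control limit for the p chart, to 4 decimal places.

0.2082

p̄ = Σdᵢ / (k·n) = 215 / (19 × 100) = 0.11316
UCL = p̄ + 3·√(p̄(1−p̄)/n) = 0.11316 + 3 × √(0.11316×0.88684/100) = 0.11316 + 3 × 0.03168 = 0.20819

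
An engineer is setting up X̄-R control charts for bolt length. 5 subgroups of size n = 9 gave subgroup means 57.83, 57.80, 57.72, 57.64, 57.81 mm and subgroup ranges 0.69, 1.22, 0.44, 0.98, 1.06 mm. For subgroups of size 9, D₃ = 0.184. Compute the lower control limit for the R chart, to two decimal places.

0.16

R̄ = (0.69 + 1.22 + 0.44 + 0.98 + 1.06) / 5 = 4.3900 / 5 = 0.8780
LCL_R = D₃·R̄ = 0.184 × 0.8780 = 0.1616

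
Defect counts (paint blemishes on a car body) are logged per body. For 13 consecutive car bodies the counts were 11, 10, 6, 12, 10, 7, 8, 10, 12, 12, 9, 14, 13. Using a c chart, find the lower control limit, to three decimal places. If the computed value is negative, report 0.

0.676

c̄ = (11 + 10 + 6 + 12 + 10 + 7 + 8 + 10 + 12 + 12 + 9 + 14 + 13) / 13 = 134 / 13 = 10.3077
LCL = c̄ − 3√c̄ = 10.3077 − 3 × 3.2106 = 0.6760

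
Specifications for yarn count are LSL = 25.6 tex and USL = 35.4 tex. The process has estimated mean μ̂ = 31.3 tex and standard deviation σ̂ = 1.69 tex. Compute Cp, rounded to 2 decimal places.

0.97

Cp = (USL − LSL) / (6σ̂) = (35.4 − 25.6) / (6 × 1.69) = 9.8000 / 10.1400 = 0.9665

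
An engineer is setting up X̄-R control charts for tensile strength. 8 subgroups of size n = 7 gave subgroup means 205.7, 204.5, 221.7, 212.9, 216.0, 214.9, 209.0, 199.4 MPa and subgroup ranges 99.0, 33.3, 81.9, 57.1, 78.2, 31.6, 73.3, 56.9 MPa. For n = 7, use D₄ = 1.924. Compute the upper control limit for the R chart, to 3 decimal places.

122.968

R̄ = (99.0 + 33.3 + 81.9 + 57.1 + 78.2 + 31.6 + 73.3 + 56.9) / 8 = 511.3000 / 8 = 63.9125
UCL_R = D₄·R̄ = 1.924 × 63.9125 = 122.9676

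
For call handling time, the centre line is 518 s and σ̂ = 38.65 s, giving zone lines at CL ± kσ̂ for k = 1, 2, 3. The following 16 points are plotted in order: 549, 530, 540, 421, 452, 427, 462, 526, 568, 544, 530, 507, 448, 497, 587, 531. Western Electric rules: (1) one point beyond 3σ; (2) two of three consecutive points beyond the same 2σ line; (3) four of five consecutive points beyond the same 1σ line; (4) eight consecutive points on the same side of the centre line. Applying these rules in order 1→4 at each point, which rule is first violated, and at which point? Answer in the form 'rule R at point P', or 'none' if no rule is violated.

Zone of each point (C = within 1σ̂, B = 1σ̂–2σ̂, A = 2σ̂–3σ̂, * = beyond 3σ̂; sign = side of CL): 1:+C, 2:+C, 3:+C, 4:-A, 5:-B, 6:-A, 7:-B, 8:+C, 9:+B, 10:+C, 11:+C, 12:-C, 13:-B, 14:-C, 15:+B, 16:+C
Rule 2 (two of three consecutive points beyond the same 2σ limit) is satisfied at point 6.

rule 2 at point 6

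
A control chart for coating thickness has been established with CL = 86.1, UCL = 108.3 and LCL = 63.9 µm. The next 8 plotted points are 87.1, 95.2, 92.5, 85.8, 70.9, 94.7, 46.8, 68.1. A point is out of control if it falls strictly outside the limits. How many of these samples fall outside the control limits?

1

Compare each point to [63.9, 108.3]: sample 7 = 46.8 < LCL.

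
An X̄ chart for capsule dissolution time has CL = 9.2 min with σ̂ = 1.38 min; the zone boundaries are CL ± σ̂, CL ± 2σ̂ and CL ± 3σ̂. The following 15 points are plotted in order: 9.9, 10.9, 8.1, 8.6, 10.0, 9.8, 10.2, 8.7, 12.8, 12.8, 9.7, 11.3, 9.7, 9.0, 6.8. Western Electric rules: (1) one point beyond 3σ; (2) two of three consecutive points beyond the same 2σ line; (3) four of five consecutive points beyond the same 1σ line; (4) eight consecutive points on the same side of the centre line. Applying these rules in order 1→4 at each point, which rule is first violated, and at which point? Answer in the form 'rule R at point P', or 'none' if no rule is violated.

Zone of each point (C = within 1σ̂, B = 1σ̂–2σ̂, A = 2σ̂–3σ̂, * = beyond 3σ̂; sign = side of CL): 1:+C, 2:+B, 3:-C, 4:-C, 5:+C, 6:+C, 7:+C, 8:-C, 9:+A, 10:+A, 11:+C, 12:+B, 13:+C, 14:-C, 15:-B
Rule 2 (two of three consecutive points beyond the same 2σ limit) is satisfied at point 10.

rule 2 at point 10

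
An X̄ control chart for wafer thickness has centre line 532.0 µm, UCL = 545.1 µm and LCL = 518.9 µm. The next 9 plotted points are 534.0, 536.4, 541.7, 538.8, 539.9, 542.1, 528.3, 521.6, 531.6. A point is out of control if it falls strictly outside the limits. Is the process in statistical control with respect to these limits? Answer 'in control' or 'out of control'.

All 9 points lie within [518.9, 545.1].

in control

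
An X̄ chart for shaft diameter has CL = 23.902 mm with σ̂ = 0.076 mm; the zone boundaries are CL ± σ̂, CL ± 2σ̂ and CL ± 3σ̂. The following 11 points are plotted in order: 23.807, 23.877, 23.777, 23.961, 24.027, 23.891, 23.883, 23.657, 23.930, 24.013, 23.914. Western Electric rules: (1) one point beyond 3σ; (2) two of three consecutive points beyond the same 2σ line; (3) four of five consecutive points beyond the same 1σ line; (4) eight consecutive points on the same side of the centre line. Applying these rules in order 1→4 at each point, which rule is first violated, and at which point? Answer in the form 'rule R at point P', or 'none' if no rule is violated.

rule 1 at point 8

Zone of each point (C = within 1σ̂, B = 1σ̂–2σ̂, A = 2σ̂–3σ̂, * = beyond 3σ̂; sign = side of CL): 1:-B, 2:-C, 3:-B, 4:+C, 5:+B, 6:-C, 7:-C, 8:-*, 9:+C, 10:+B, 11:+C
Rule 1 (one point beyond the 3σ limits) is satisfied at point 8.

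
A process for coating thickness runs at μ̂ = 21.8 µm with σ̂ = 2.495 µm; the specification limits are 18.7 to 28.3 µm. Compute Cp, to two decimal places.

0.64

Cp = (USL − LSL) / (6σ̂) = (28.3 − 18.7) / (6 × 2.495) = 9.6000 / 14.9700 = 0.6413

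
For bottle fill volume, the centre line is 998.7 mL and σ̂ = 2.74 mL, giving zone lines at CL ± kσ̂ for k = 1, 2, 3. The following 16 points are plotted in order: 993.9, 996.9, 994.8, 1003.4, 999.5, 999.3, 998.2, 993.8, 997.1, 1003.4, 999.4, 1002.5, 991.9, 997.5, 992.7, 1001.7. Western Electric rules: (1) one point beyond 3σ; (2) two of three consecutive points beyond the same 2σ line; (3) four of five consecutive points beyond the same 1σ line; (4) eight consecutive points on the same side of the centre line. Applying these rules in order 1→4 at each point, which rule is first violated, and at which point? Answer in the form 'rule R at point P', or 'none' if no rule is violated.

Zone of each point (C = within 1σ̂, B = 1σ̂–2σ̂, A = 2σ̂–3σ̂, * = beyond 3σ̂; sign = side of CL): 1:-B, 2:-C, 3:-B, 4:+B, 5:+C, 6:+C, 7:-C, 8:-B, 9:-C, 10:+B, 11:+C, 12:+B, 13:-A, 14:-C, 15:-A, 16:+B
Rule 2 (two of three consecutive points beyond the same 2σ limit) is satisfied at point 15.

rule 2 at point 15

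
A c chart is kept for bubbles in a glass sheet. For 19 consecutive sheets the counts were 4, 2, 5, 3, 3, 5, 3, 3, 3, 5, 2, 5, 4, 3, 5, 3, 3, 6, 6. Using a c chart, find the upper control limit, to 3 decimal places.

9.722

c̄ = (4 + 2 + 5 + 3 + 3 + 5 + 3 + 3 + 3 + 5 + 2 + 5 + 4 + 3 + 5 + 3 + 3 + 6 + 6) / 19 = 73 / 19 = 3.8421
UCL = c̄ + 3√c̄ = 3.8421 + 3 × √3.8421 = 3.8421 + 3 × 1.9601 = 9.7225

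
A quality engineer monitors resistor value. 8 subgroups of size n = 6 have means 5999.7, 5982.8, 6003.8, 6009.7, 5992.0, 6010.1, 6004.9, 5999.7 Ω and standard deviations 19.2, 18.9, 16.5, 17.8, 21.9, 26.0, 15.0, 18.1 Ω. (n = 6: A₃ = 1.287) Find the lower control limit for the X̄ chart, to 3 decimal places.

X̄̄ = (5999.7 + 5982.8 + 6003.8 + 6009.7 + 5992.0 + 6010.1 + 6004.9 + 5999.7) / 8 = 6000.3375
s̄ = (19.2 + 18.9 + 16.5 + 17.8 + 21.9 + 26.0 + 15.0 + 18.1) / 8 = 19.1750
LCL = X̄̄ − A₃·s̄ = 6000.3375 − 1.287 × 19.1750 = 5975.6593

5975.659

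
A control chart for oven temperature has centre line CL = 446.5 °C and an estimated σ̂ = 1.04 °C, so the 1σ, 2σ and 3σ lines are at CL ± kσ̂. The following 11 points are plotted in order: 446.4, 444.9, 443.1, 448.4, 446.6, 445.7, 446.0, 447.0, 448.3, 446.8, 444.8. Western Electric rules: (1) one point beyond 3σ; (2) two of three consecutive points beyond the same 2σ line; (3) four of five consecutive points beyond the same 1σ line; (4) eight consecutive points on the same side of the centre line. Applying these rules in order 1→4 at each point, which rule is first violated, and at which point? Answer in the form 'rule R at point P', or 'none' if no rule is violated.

Zone of each point (C = within 1σ̂, B = 1σ̂–2σ̂, A = 2σ̂–3σ̂, * = beyond 3σ̂; sign = side of CL): 1:-C, 2:-B, 3:-*, 4:+B, 5:+C, 6:-C, 7:-C, 8:+C, 9:+B, 10:+C, 11:-B
Rule 1 (one point beyond the 3σ limits) is satisfied at point 3.

rule 1 at point 3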